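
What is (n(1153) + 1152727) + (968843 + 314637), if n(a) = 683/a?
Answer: 2808947354/1153 ≈ 2.4362e+6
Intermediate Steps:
(n(1153) + 1152727) + (968843 + 314637) = (683/1153 + 1152727) + (968843 + 314637) = (683*(1/1153) + 1152727) + 1283480 = (683/1153 + 1152727) + 1283480 = 1329094914/1153 + 1283480 = 2808947354/1153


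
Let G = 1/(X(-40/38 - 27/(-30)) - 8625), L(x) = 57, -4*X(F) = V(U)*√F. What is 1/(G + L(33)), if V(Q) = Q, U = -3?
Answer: 678441120783/38671065224791 + 12*I*√5510/734750239271029 ≈ 0.017544 + 1.2123e-12*I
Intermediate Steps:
X(F) = 3*√F/4 (X(F) = -(-3)*√F/4 = 3*√F/4)
G = 1/(-8625 + 3*I*√5510/760) (G = 1/(3*√(-40/38 - 27/(-30))/4 - 8625) = 1/(3*√(-40*1/38 - 27*(-1/30))/4 - 8625) = 1/(3*√(-20/19 + 9/10)/4 - 8625) = 1/(3*√(-29/190)/4 - 8625) = 1/(3*(I*√5510/190)/4 - 8625) = 1/(3*I*√5510/760 - 8625) = 1/(-8625 + 3*I*√5510/760) ≈ -0.00011594 - 3.9e-9*I)
1/(G + L(33)) = 1/((-8740000/75382500087 - 4*I*√5510/75382500087) + 57) = 1/(4296793764959/75382500087 - 4*I*√5510/75382500087)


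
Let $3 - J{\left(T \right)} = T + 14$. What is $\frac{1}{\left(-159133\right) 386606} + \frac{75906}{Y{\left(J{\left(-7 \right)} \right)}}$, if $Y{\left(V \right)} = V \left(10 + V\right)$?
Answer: $- \frac{389155972568651}{123043545196} \approx -3162.8$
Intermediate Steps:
$J{\left(T \right)} = -11 - T$ ($J{\left(T \right)} = 3 - \left(T + 14\right) = 3 - \left(14 + T\right) = -11 - T$)
$\frac{1}{\left(-159133\right) 386606} + \frac{75906}{Y{\left(J{\left(-7 \right)} \right)}} = \frac{1}{\left(-159133\right) 386606} + \frac{75906}{\left(-11 - -7\right) \left(10 - 4\right)} = \left(- \frac{1}{159133}\right) \frac{1}{386606} + \frac{75906}{\left(-11 + 7\right) \left(10 + \left(-11 + 7\right)\right)} = - \frac{1}{61521772598} + \frac{75906}{\left(-4\right) \left(10 - 4\right)} = - \frac{1}{61521772598} + \frac{75906}{\left(-4\right) 6} = - \frac{1}{61521772598} + \frac{75906}{-24} = - \frac{1}{61521772598} + 75906 \left(- \frac{1}{24}\right) = - \frac{1}{61521772598} - \frac{12651}{4} = - \frac{389155972568651}{123043545196}$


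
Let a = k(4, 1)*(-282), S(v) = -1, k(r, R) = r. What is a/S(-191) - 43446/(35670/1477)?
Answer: -3988997/5945 ≈ -670.98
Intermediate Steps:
a = -1128 (a = 4*(-282) = -1128)
a/S(-191) - 43446/(35670/1477) = -1128/(-1) - 43446/(35670/1477) = -1128*(-1) - 43446/(35670*(1/1477)) = 1128 - 43446/35670/1477 = 1128 - 43446*1477/35670 = 1128 - 10694957/5945 = -3988997/5945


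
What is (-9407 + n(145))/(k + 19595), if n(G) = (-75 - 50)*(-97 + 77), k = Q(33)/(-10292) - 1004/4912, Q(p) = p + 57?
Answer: -21823661108/61912550727 ≈ -0.35249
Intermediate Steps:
Q(p) = 57 + p
k = -673453/3159644 (k = (57 + 33)/(-10292) - 1004/4912 = 90*(-1/10292) - 1004*1/4912 = -45/5146 - 251/1228 = -673453/3159644 ≈ -0.21314)
n(G) = 2500 (n(G) = -125*(-20) = 2500)
(-9407 + n(145))/(k + 19595) = (-9407 + 2500)/(-673453/3159644 + 19595) = -6907/61912550727/3159644 = -6907*3159644/61912550727 = -21823661108/61912550727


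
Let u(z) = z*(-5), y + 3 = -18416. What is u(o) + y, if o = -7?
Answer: -18384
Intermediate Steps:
y = -18419 (y = -3 - 18416 = -18419)
u(z) = -5*z
u(o) + y = -5*(-7) - 18419 = 35 - 18419 = -18384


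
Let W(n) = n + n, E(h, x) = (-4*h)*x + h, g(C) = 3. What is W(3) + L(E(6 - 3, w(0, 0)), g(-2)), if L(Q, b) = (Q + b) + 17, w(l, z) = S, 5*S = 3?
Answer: 109/5 ≈ 21.800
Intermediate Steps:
S = ⅗ (S = (⅕)*3 = ⅗ ≈ 0.60000)
w(l, z) = ⅗
E(h, x) = h - 4*h*x (E(h, x) = -4*h*x + h = h - 4*h*x)
L(Q, b) = 17 + Q + b
W(n) = 2*n
W(3) + L(E(6 - 3, w(0, 0)), g(-2)) = 2*3 + (17 + (6 - 3)*(1 - 4*⅗) + 3) = 6 + (17 + 3*(1 - 12/5) + 3) = 6 + (17 + 3*(-7/5) + 3) = 6 + (17 - 21/5 + 3) = 6 + 79/5 = 109/5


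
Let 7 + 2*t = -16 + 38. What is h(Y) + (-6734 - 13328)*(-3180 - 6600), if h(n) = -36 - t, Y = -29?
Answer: 392412633/2 ≈ 1.9621e+8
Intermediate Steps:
t = 15/2 (t = -7/2 + (-16 + 38)/2 = -7/2 + (½)*22 = -7/2 + 11 = 15/2 ≈ 7.5000)
h(n) = -87/2 (h(n) = -36 - 1*15/2 = -36 - 15/2 = -87/2)
h(Y) + (-6734 - 13328)*(-3180 - 6600) = -87/2 + (-6734 - 13328)*(-3180 - 6600) = -87/2 - 20062*(-9780) = -87/2 + 196206360 = 392412633/2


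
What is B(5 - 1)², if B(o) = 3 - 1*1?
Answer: 4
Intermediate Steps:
B(o) = 2 (B(o) = 3 - 1 = 2)
B(5 - 1)² = 2² = 4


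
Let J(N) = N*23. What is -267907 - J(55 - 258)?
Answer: -263238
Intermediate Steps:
J(N) = 23*N
-267907 - J(55 - 258) = -267907 - 23*(55 - 258) = -267907 - 23*(-203) = -267907 - 1*(-4669) = -267907 + 4669 = -263238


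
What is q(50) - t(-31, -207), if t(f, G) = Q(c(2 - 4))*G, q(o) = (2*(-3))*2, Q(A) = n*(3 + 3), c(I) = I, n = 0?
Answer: -12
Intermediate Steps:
Q(A) = 0 (Q(A) = 0*(3 + 3) = 0*6 = 0)
q(o) = -12 (q(o) = -6*2 = -12)
t(f, G) = 0 (t(f, G) = 0*G = 0)
q(50) - t(-31, -207) = -12 - 1*0 = -12 + 0 = -12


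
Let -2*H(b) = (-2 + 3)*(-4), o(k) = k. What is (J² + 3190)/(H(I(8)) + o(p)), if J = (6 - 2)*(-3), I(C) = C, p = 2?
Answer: 1667/2 ≈ 833.50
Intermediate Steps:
J = -12 (J = 4*(-3) = -12)
H(b) = 2 (H(b) = -(-2 + 3)*(-4)/2 = -(-4)/2 = -½*(-4) = 2)
(J² + 3190)/(H(I(8)) + o(p)) = ((-12)² + 3190)/(2 + 2) = (144 + 3190)/4 = 3334*(¼) = 1667/2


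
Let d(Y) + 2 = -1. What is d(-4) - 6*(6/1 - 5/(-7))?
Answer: -303/7 ≈ -43.286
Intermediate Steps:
d(Y) = -3 (d(Y) = -2 - 1 = -3)
d(-4) - 6*(6/1 - 5/(-7)) = -3 - 6*(6/1 - 5/(-7)) = -3 - 6*(6*1 - 5*(-1/7)) = -3 - 6*(6 + 5/7) = -3 - 6*47/7 = -3 - 282/7 = -303/7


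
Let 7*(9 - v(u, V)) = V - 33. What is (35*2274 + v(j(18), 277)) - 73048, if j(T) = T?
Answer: 45613/7 ≈ 6516.1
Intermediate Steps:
v(u, V) = 96/7 - V/7 (v(u, V) = 9 - (V - 33)/7 = 9 - (-33 + V)/7 = 9 + (33/7 - V/7) = 96/7 - V/7)
(35*2274 + v(j(18), 277)) - 73048 = (35*2274 + (96/7 - ⅐*277)) - 73048 = (79590 + (96/7 - 277/7)) - 73048 = (79590 - 181/7) - 73048 = 556949/7 - 73048 = 45613/7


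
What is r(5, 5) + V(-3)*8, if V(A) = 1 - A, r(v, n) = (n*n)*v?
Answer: 157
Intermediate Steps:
r(v, n) = v*n**2 (r(v, n) = n**2*v = v*n**2)
r(5, 5) + V(-3)*8 = 5*5**2 + (1 - 1*(-3))*8 = 5*25 + (1 + 3)*8 = 125 + 4*8 = 125 + 32 = 157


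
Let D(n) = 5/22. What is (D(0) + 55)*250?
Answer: 151875/11 ≈ 13807.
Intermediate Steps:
D(n) = 5/22 (D(n) = 5*(1/22) = 5/22)
(D(0) + 55)*250 = (5/22 + 55)*250 = (1215/22)*250 = 151875/11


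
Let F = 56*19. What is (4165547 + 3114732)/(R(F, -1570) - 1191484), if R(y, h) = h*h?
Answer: 7280279/1273416 ≈ 5.7171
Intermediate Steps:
F = 1064
R(y, h) = h²
(4165547 + 3114732)/(R(F, -1570) - 1191484) = (4165547 + 3114732)/((-1570)² - 1191484) = 7280279/(2464900 - 1191484) = 7280279/1273416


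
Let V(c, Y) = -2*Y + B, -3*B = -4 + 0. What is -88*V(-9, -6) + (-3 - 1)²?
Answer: -3472/3 ≈ -1157.3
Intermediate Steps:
B = 4/3 (B = -(-4 + 0)/3 = -⅓*(-4) = 4/3 ≈ 1.3333)
V(c, Y) = 4/3 - 2*Y (V(c, Y) = -2*Y + 4/3 = 4/3 - 2*Y)
-88*V(-9, -6) + (-3 - 1)² = -88*(4/3 - 2*(-6)) + (-3 - 1)² = -88*(4/3 + 12) + (-4)² = -88*40/3 + 16 = -3520/3 + 16 = -3472/3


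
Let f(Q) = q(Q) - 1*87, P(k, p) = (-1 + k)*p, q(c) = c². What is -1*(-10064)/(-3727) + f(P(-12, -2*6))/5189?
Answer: 38153927/19339403 ≈ 1.9729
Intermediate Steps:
P(k, p) = p*(-1 + k)
f(Q) = -87 + Q² (f(Q) = Q² - 1*87 = Q² - 87 = -87 + Q²)
-1*(-10064)/(-3727) + f(P(-12, -2*6))/5189 = -1*(-10064)/(-3727) + (-87 + ((-2*6)*(-1 - 12))²)/5189 = 10064*(-1/3727) + (-87 + (-12*(-13))²)*(1/5189) = -10064/3727 + (-87 + 156²)*(1/5189) = -10064/3727 + (-87 + 24336)*(1/5189) = -10064/3727 + 24249*(1/5189) = -10064/3727 + 24249/5189 = 38153927/19339403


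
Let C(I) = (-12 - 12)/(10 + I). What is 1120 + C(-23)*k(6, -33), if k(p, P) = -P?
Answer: 15352/13 ≈ 1180.9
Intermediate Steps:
C(I) = -24/(10 + I)
1120 + C(-23)*k(6, -33) = 1120 + (-24/(10 - 23))*(-1*(-33)) = 1120 - 24/(-13)*33 = 1120 - 24*(-1/13)*33 = 1120 + (24/13)*33 = 1120 + 792/13 = 15352/13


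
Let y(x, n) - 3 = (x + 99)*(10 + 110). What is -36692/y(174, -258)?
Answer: -36692/32763 ≈ -1.1199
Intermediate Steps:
y(x, n) = 11883 + 120*x (y(x, n) = 3 + (x + 99)*(10 + 110) = 3 + (99 + x)*120 = 3 + (11880 + 120*x) = 11883 + 120*x)
-36692/y(174, -258) = -36692/(11883 + 120*174) = -36692/(11883 + 20880) = -36692/32763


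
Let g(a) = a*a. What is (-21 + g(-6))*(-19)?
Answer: -285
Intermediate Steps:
g(a) = a²
(-21 + g(-6))*(-19) = (-21 + (-6)²)*(-19) = (-21 + 36)*(-19) = 15*(-19) = -285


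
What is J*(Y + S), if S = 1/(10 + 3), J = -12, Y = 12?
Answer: -1884/13 ≈ -144.92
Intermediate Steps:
S = 1/13 ≈ 0.076923
J*(Y + S) = -12*(12 + 1/13) = -12*157/13 = -1884/13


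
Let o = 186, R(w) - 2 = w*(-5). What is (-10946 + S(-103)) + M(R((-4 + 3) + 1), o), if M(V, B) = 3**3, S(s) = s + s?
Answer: -11125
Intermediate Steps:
S(s) = 2*s
R(w) = 2 - 5*w (R(w) = 2 + w*(-5) = 2 - 5*w)
M(V, B) = 27
(-10946 + S(-103)) + M(R((-4 + 3) + 1), o) = (-10946 + 2*(-103)) + 27 = (-10946 - 206) + 27 = -11152 + 27 = -11125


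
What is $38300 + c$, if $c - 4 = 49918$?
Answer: $88222$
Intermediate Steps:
$c = 49922$ ($c = 4 + 49918 = 49922$)
$38300 + c = 38300 + 49922 = 88222$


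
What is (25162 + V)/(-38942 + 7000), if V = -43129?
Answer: 17967/31942 ≈ 0.56249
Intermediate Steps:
(25162 + V)/(-38942 + 7000) = (25162 - 43129)/(-38942 + 7000) = -17967/(-31942) = -17967*(-1/31942) = 17967/31942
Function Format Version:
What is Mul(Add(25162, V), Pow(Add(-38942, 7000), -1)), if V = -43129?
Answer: Rational(17967, 31942) ≈ 0.56249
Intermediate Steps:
Mul(Add(25162, V), Pow(Add(-38942, 7000), -1)) = Mul(Add(25162, -43129), Pow(Add(-38942, 7000), -1)) = Mul(-17967, Pow(-31942, -1)) = Mul(-17967, Rational(-1, 31942)) = Rational(17967, 31942)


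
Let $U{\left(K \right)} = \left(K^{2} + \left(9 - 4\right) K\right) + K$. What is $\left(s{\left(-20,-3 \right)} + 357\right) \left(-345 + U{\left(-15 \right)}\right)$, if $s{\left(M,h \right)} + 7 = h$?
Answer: $-72870$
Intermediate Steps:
$s{\left(M,h \right)} = -7 + h$
$U{\left(K \right)} = K^{2} + 6 K$ ($U{\left(K \right)} = \left(K^{2} + \left(9 - 4\right) K\right) + K = \left(K^{2} + 5 K\right) + K = K^{2} + 6 K$)
$\left(s{\left(-20,-3 \right)} + 357\right) \left(-345 + U{\left(-15 \right)}\right) = \left(\left(-7 - 3\right) + 357\right) \left(-345 - 15 \left(6 - 15\right)\right) = \left(-10 + 357\right) \left(-345 - -135\right) = 347 \left(-345 + 135\right) = 347 \left(-210\right) = -72870$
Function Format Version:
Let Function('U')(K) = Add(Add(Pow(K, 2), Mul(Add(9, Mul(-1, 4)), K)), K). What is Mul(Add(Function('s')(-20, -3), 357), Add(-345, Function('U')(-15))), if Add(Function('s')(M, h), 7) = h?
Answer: -72870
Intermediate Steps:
Function('s')(M, h) = Add(-7, h)
Function('U')(K) = Add(Pow(K, 2), Mul(6, K)) (Function('U')(K) = Add(Add(Pow(K, 2), Mul(Add(9, -4), K)), K) = Add(Add(Pow(K, 2), Mul(5, K)), K) = Add(Pow(K, 2), Mul(6, K)))
Mul(Add(Function('s')(-20, -3), 357), Add(-345, Function('U')(-15))) = Mul(Add(Add(-7, -3), 357), Add(-345, Mul(-15, Add(6, -15)))) = Mul(Add(-10, 357), Add(-345, Mul(-15, -9))) = Mul(347, Add(-345, 135)) = Mul(347, -210) = -72870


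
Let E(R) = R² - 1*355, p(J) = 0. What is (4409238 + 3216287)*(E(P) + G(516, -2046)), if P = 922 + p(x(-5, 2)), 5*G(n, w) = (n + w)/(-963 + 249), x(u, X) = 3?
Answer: 45357431005650/7 ≈ 6.4796e+12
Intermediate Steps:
G(n, w) = -n/3570 - w/3570 (G(n, w) = ((n + w)/(-963 + 249))/5 = ((n + w)/(-714))/5 = ((n + w)*(-1/714))/5 = (-n/714 - w/714)/5 = -n/3570 - w/3570)
P = 922 (P = 922 + 0 = 922)
E(R) = -355 + R² (E(R) = R² - 355 = -355 + R²)
(4409238 + 3216287)*(E(P) + G(516, -2046)) = (4409238 + 3216287)*((-355 + 922²) + (-1/3570*516 - 1/3570*(-2046))) = 7625525*((-355 + 850084) + (-86/595 + 341/595)) = 7625525*(849729 + 3/7) = 7625525*(5948106/7) = 45357431005650/7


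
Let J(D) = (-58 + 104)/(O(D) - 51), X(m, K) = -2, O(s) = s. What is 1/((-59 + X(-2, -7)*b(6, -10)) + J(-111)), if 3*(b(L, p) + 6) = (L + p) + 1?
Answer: -81/3668 ≈ -0.022083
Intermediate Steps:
b(L, p) = -17/3 + L/3 + p/3 (b(L, p) = -6 + ((L + p) + 1)/3 = -6 + (1 + L + p)/3 = -6 + (⅓ + L/3 + p/3) = -17/3 + L/3 + p/3)
J(D) = 46/(-51 + D) (J(D) = (-58 + 104)/(D - 51) = 46/(-51 + D))
1/((-59 + X(-2, -7)*b(6, -10)) + J(-111)) = 1/((-59 - 2*(-17/3 + (⅓)*6 + (⅓)*(-10))) + 46/(-51 - 111)) = 1/((-59 - 2*(-17/3 + 2 - 10/3)) + 46/(-162)) = 1/((-59 - 2*(-7)) + 46*(-1/162)) = 1/((-59 + 14) - 23/81) = 1/(-45 - 23/81) = 1/(-3668/81) = -81/3668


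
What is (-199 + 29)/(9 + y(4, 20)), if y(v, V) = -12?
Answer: 170/3 ≈ 56.667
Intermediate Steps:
(-199 + 29)/(9 + y(4, 20)) = (-199 + 29)/(9 - 12) = -170/(-3) = -170*(-1/3) = 170/3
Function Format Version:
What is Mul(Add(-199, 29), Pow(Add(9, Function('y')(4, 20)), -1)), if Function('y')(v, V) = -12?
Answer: Rational(170, 3) ≈ 56.667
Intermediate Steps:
Mul(Add(-199, 29), Pow(Add(9, Function('y')(4, 20)), -1)) = Mul(Add(-199, 29), Pow(Add(9, -12), -1)) = Mul(-170, Pow(-3, -1)) = Mul(-170, Rational(-1, 3)) = Rational(170, 3)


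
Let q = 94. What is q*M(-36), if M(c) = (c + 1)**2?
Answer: 115150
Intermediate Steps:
M(c) = (1 + c)**2
q*M(-36) = 94*(1 - 36)**2 = 94*(-35)**2 = 94*1225 = 115150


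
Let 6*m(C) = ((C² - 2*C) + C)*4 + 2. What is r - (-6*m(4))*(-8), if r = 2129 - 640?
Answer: 1089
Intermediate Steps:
r = 1489
m(C) = ⅓ - 2*C/3 + 2*C²/3 (m(C) = (((C² - 2*C) + C)*4 + 2)/6 = ((C² - C)*4 + 2)/6 = ((-4*C + 4*C²) + 2)/6 = (2 - 4*C + 4*C²)/6 = ⅓ - 2*C/3 + 2*C²/3)
r - (-6*m(4))*(-8) = 1489 - (-6*(⅓ - ⅔*4 + (⅔)*4²))*(-8) = 1489 - (-6*(⅓ - 8/3 + (⅔)*16))*(-8) = 1489 - (-6*(⅓ - 8/3 + 32/3))*(-8) = 1489 - (-6*25/3)*(-8) = 1489 - (-50)*(-8) = 1489 - 1*400 = 1489 - 400 = 1089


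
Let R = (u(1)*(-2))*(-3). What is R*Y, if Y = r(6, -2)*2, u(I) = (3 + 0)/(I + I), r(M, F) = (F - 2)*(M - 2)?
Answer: -288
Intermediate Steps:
r(M, F) = (-2 + F)*(-2 + M)
u(I) = 3/(2*I) (u(I) = 3/((2*I)) = 3*(1/(2*I)) = 3/(2*I))
R = 9 (R = (((3/2)/1)*(-2))*(-3) = (((3/2)*1)*(-2))*(-3) = ((3/2)*(-2))*(-3) = -3*(-3) = 9)
Y = -32 (Y = (4 - 2*(-2) - 2*6 - 2*6)*2 = (4 + 4 - 12 - 12)*2 = -16*2 = -32)
R*Y = 9*(-32) = -288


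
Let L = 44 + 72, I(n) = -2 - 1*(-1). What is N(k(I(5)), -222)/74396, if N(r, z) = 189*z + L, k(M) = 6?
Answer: -20921/37198 ≈ -0.56242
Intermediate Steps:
I(n) = -1 (I(n) = -2 + 1 = -1)
L = 116
N(r, z) = 116 + 189*z (N(r, z) = 189*z + 116 = 116 + 189*z)
N(k(I(5)), -222)/74396 = (116 + 189*(-222))/74396 = (116 - 41958)*(1/74396) = -41842*1/74396 = -20921/37198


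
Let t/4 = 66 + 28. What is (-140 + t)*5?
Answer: 1180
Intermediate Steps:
t = 376 (t = 4*(66 + 28) = 4*94 = 376)
(-140 + t)*5 = (-140 + 376)*5 = 236*5 = 1180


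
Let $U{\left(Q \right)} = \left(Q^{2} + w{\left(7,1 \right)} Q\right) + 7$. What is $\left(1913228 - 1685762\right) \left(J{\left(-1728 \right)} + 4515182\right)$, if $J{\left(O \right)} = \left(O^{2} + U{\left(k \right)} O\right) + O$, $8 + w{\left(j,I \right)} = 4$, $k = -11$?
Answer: $1638260629452$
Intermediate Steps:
$w{\left(j,I \right)} = -4$ ($w{\left(j,I \right)} = -8 + 4 = -4$)
$U{\left(Q \right)} = 7 + Q^{2} - 4 Q$ ($U{\left(Q \right)} = \left(Q^{2} - 4 Q\right) + 7 = 7 + Q^{2} - 4 Q$)
$J{\left(O \right)} = O^{2} + 173 O$ ($J{\left(O \right)} = \left(O^{2} + \left(7 + \left(-11\right)^{2} - -44\right) O\right) + O = \left(O^{2} + \left(7 + 121 + 44\right) O\right) + O = \left(O^{2} + 172 O\right) + O = O^{2} + 173 O$)
$\left(1913228 - 1685762\right) \left(J{\left(-1728 \right)} + 4515182\right) = \left(1913228 - 1685762\right) \left(- 1728 \left(173 - 1728\right) + 4515182\right) = 227466 \left(\left(-1728\right) \left(-1555\right) + 4515182\right) = 227466 \left(2687040 + 4515182\right) = 227466 \cdot 7202222 = 1638260629452$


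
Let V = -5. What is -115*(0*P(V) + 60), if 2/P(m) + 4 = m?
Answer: -6900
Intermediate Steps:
P(m) = 2/(-4 + m)
-115*(0*P(V) + 60) = -115*(0*(2/(-4 - 5)) + 60) = -115*(0*(2/(-9)) + 60) = -115*(0*(2*(-⅑)) + 60) = -115*(0*(-2/9) + 60) = -115*(0 + 60) = -115*60 = -6900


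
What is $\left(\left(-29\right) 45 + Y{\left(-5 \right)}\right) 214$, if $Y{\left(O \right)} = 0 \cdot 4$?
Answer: $-279270$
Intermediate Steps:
$Y{\left(O \right)} = 0$
$\left(\left(-29\right) 45 + Y{\left(-5 \right)}\right) 214 = \left(\left(-29\right) 45 + 0\right) 214 = \left(-1305 + 0\right) 214 = \left(-1305\right) 214 = -279270$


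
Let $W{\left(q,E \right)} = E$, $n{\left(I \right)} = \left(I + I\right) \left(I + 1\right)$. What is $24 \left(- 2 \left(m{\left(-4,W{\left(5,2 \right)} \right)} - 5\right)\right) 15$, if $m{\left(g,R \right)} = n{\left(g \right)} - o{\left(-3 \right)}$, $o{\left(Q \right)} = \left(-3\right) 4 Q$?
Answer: $12240$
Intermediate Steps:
$n{\left(I \right)} = 2 I \left(1 + I\right)$
$o{\left(Q \right)} = - 12 Q$
$m{\left(g,R \right)} = -36 + 2 g \left(1 + g\right)$ ($m{\left(g,R \right)} = 2 g \left(1 + g\right) - \left(-12\right) \left(-3\right) = 2 g \left(1 + g\right) - 36 = -36 + 2 g \left(1 + g\right)$)
$24 \left(- 2 \left(m{\left(-4,W{\left(5,2 \right)} \right)} - 5\right)\right) 15 = 24 \left(- 2 \left(\left(-36 + 2 \left(-4\right) \left(1 - 4\right)\right) - 5\right)\right) 15 = 24 \left(- 2 \left(\left(-36 + 2 \left(-4\right) \left(-3\right)\right) - 5\right)\right) 15 = 24 \left(- 2 \left(\left(-36 + 24\right) - 5\right)\right) 15 = 24 \left(- 2 \left(-12 - 5\right)\right) 15 = 24 \left(\left(-2\right) \left(-17\right)\right) 15 = 24 \cdot 34 \cdot 15 = 816 \cdot 15 = 12240$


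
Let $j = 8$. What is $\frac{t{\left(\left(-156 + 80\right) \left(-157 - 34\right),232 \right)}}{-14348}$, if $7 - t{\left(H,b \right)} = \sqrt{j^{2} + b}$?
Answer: $- \frac{7}{14348} + \frac{\sqrt{74}}{7174} \approx 0.00071122$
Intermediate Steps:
$t{\left(H,b \right)} = 7 - \sqrt{64 + b}$ ($t{\left(H,b \right)} = 7 - \sqrt{8^{2} + b} = 7 - \sqrt{64 + b}$)
$\frac{t{\left(\left(-156 + 80\right) \left(-157 - 34\right),232 \right)}}{-14348} = \frac{7 - \sqrt{64 + 232}}{-14348} = \left(7 - \sqrt{296}\right) \left(- \frac{1}{14348}\right) = \left(7 - 2 \sqrt{74}\right) \left(- \frac{1}{14348}\right) = - \frac{7}{14348} + \frac{\sqrt{74}}{7174}$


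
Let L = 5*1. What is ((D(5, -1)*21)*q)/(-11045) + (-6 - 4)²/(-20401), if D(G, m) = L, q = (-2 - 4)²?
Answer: -15644056/45065809 ≈ -0.34714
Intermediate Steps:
q = 36 (q = (-6)² = 36)
L = 5
D(G, m) = 5
((D(5, -1)*21)*q)/(-11045) + (-6 - 4)²/(-20401) = ((5*21)*36)/(-11045) + (-6 - 4)²/(-20401) = (105*36)*(-1/11045) + (-10)²*(-1/20401) = 3780*(-1/11045) + 100*(-1/20401) = -756/2209 - 100/20401 = -15644056/45065809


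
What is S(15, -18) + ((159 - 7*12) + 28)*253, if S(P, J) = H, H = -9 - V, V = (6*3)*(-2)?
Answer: 26086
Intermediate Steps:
V = -36 (V = 18*(-2) = -36)
H = 27 (H = -9 - 1*(-36) = -9 + 36 = 27)
S(P, J) = 27
S(15, -18) + ((159 - 7*12) + 28)*253 = 27 + ((159 - 7*12) + 28)*253 = 27 + ((159 - 84) + 28)*253 = 27 + (75 + 28)*253 = 27 + 103*253 = 27 + 26059 = 26086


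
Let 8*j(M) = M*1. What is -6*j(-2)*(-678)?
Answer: -1017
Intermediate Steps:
j(M) = M/8 (j(M) = (M*1)/8 = M/8)
-6*j(-2)*(-678) = -3*(-2)/4*(-678) = -6*(-1/4)*(-678) = (3/2)*(-678) = -1017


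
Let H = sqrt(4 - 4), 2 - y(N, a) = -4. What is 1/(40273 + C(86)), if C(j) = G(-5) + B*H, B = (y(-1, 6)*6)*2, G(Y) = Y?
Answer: 1/40268 ≈ 2.4834e-5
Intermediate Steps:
y(N, a) = 6 (y(N, a) = 2 - 1*(-4) = 2 + 4 = 6)
B = 72 (B = (6*6)*2 = 36*2 = 72)
H = 0 (H = sqrt(0) = 0)
C(j) = -5 (C(j) = -5 + 72*0 = -5 + 0 = -5)
1/(40273 + C(86)) = 1/(40273 - 5) = 1/40268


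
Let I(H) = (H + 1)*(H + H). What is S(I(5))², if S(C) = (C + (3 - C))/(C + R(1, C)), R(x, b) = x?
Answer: 9/3721 ≈ 0.0024187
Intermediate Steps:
I(H) = 2*H*(1 + H) (I(H) = (1 + H)*(2*H) = 2*H*(1 + H))
S(C) = 3/(1 + C) (S(C) = (C + (3 - C))/(C + 1) = 3/(1 + C))
S(I(5))² = (3/(1 + 2*5*(1 + 5)))² = (3/(1 + 2*5*6))² = (3/(1 + 60))² = (3/61)² = 9/3721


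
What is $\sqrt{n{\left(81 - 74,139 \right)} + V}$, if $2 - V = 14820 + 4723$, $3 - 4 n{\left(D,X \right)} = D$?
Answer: $i \sqrt{19542} \approx 139.79 i$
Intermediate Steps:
$n{\left(D,X \right)} = \frac{3}{4} - \frac{D}{4}$
$V = -19541$ ($V = 2 - \left(14820 + 4723\right) = 2 - 19543 = -19541$)
$\sqrt{n{\left(81 - 74,139 \right)} + V} = \sqrt{\left(\frac{3}{4} - \frac{81 - 74}{4}\right) - 19541} = \sqrt{\left(\frac{3}{4} - \frac{7}{4}\right) - 19541} = \sqrt{-1 - 19541} = \sqrt{-19542} = i \sqrt{19542}$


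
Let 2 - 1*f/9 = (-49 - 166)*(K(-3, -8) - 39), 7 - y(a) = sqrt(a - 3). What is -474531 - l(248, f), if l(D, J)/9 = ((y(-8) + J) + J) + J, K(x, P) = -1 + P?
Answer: 2032680 + 9*I*sqrt(11) ≈ 2.0327e+6 + 29.85*I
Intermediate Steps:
y(a) = 7 - sqrt(-3 + a) (y(a) = 7 - sqrt(a - 3) = 7 - sqrt(-3 + a))
f = -92862 (f = 18 - 9*(-49 - 166)*((-1 - 8) - 39) = 18 - (-1935)*(-9 - 39) = 18 - (-1935)*(-48) = 18 - 9*10320 = 18 - 92880 = -92862)
l(D, J) = 63 + 27*J - 9*I*sqrt(11) (l(D, J) = 9*((((7 - sqrt(-3 - 8)) + J) + J) + J) = 9*((((7 - sqrt(-11)) + J) + J) + J) = 9*((((7 - I*sqrt(11)) + J) + J) + J) = 9*(((7 + J - I*sqrt(11)) + J) + J) = 9*((7 + 2*J - I*sqrt(11)) + J) = 9*(7 + 3*J - I*sqrt(11)) = 63 + 27*J - 9*I*sqrt(11))
-474531 - l(248, f) = -474531 - (63 + 27*(-92862) - 9*I*sqrt(11)) = -474531 - (63 - 2507274 - 9*I*sqrt(11)) = -474531 - (-2507211 - 9*I*sqrt(11)) = -474531 + (2507211 + 9*I*sqrt(11)) = 2032680 + 9*I*sqrt(11)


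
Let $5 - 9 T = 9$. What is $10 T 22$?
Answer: $- \frac{880}{9} \approx -97.778$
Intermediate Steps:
$T = - \frac{4}{9}$ ($T = \frac{5}{9} - 1 = - \frac{4}{9} \approx -0.44444$)
$10 T 22 = 10 \left(- \frac{4}{9}\right) 22 = \left(- \frac{40}{9}\right) 22 = - \frac{880}{9}$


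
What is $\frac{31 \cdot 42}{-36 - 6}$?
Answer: $-31$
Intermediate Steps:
$\frac{31 \cdot 42}{-36 - 6} = \frac{1302}{-42} = 1302 \left(- \frac{1}{42}\right) = -31$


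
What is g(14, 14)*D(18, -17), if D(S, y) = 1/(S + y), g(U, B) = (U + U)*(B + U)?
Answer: 784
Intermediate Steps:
g(U, B) = 2*U*(B + U) (g(U, B) = (2*U)*(B + U) = 2*U*(B + U))
g(14, 14)*D(18, -17) = (2*14*(14 + 14))/(18 - 17) = (2*14*28)/1 = 784*1 = 784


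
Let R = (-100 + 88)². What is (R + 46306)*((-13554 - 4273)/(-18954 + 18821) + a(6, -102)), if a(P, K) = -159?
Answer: -154214000/133 ≈ -1.1595e+6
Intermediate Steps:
R = 144 (R = (-12)² = 144)
(R + 46306)*((-13554 - 4273)/(-18954 + 18821) + a(6, -102)) = (144 + 46306)*((-13554 - 4273)/(-18954 + 18821) - 159) = 46450*(-17827/(-133) - 159) = 46450*(-17827*(-1/133) - 159) = 46450*(17827/133 - 159) = 46450*(-3320/133) = -154214000/133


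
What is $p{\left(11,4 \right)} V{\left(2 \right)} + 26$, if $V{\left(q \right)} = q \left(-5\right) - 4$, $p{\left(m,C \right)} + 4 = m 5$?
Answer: $-688$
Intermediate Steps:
$p{\left(m,C \right)} = -4 + 5 m$ ($p{\left(m,C \right)} = -4 + m 5 = -4 + 5 m$)
$V{\left(q \right)} = -4 - 5 q$ ($V{\left(q \right)} = - 5 q - 4 = -4 - 5 q$)
$p{\left(11,4 \right)} V{\left(2 \right)} + 26 = \left(-4 + 5 \cdot 11\right) \left(-4 - 10\right) + 26 = \left(-4 + 55\right) \left(-4 - 10\right) + 26 = 51 \left(-14\right) + 26 = -714 + 26 = -688$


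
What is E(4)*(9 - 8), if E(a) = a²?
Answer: 16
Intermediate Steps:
E(4)*(9 - 8) = 4²*(9 - 8) = 16*1 = 16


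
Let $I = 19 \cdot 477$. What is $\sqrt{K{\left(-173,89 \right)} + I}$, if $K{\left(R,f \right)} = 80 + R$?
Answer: $\sqrt{8970} \approx 94.71$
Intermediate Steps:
$I = 9063$
$\sqrt{K{\left(-173,89 \right)} + I} = \sqrt{\left(80 - 173\right) + 9063} = \sqrt{-93 + 9063} = \sqrt{8970}$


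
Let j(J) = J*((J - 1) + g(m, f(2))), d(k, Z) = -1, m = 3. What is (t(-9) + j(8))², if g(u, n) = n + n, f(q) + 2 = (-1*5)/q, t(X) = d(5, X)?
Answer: 289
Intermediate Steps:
t(X) = -1
f(q) = -2 - 5/q (f(q) = -2 + (-1*5)/q = -2 - 5/q)
g(u, n) = 2*n
j(J) = J*(-10 + J) (j(J) = J*((J - 1) + 2*(-2 - 5/2)) = J*((-1 + J) + 2*(-2 - 5*½)) = J*((-1 + J) + 2*(-2 - 5/2)) = J*((-1 + J) + 2*(-9/2)) = J*((-1 + J) - 9) = J*(-10 + J))
(t(-9) + j(8))² = (-1 + 8*(-10 + 8))² = (-1 + 8*(-2))² = (-1 - 16)² = (-17)² = 289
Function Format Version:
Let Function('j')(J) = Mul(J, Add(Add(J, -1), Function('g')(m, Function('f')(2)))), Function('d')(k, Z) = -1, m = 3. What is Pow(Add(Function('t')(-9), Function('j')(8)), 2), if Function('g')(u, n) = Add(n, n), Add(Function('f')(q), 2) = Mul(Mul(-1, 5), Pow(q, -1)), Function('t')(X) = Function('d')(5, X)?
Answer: 289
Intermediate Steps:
Function('t')(X) = -1
Function('f')(q) = Add(-2, Mul(-5, Pow(q, -1))) (Function('f')(q) = Add(-2, Mul(Mul(-1, 5), Pow(q, -1))) = Add(-2, Mul(-5, Pow(q, -1))))
Function('g')(u, n) = Mul(2, n)
Function('j')(J) = Mul(J, Add(-10, J)) (Function('j')(J) = Mul(J, Add(Add(J, -1), Mul(2, Add(-2, Mul(-5, Pow(2, -1)))))) = Mul(J, Add(Add(-1, J), Mul(2, Add(-2, Mul(-5, Rational(1, 2)))))) = Mul(J, Add(Add(-1, J), Mul(2, Add(-2, Rational(-5, 2))))) = Mul(J, Add(Add(-1, J), Mul(2, Rational(-9, 2)))) = Mul(J, Add(Add(-1, J), -9)) = Mul(J, Add(-10, J)))
Pow(Add(Function('t')(-9), Function('j')(8)), 2) = Pow(Add(-1, Mul(8, Add(-10, 8))), 2) = Pow(Add(-1, Mul(8, -2)), 2) = Pow(Add(-1, -16), 2) = Pow(-17, 2) = 289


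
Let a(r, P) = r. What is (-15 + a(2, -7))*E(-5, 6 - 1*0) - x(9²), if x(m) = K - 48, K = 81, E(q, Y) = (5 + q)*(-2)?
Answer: -33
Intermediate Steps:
E(q, Y) = -10 - 2*q
x(m) = 33 (x(m) = 81 - 48 = 33)
(-15 + a(2, -7))*E(-5, 6 - 1*0) - x(9²) = (-15 + 2)*(-10 - 2*(-5)) - 1*33 = -13*(-10 + 10) - 33 = -13*0 - 33 = 0 - 33 = -33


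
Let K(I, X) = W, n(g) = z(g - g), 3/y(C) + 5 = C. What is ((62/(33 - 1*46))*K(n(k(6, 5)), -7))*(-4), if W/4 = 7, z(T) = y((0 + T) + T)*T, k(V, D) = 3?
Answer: 6944/13 ≈ 534.15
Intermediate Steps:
y(C) = 3/(-5 + C)
z(T) = 3*T/(-5 + 2*T) (z(T) = (3/(-5 + ((0 + T) + T)))*T = (3/(-5 + (T + T)))*T = (3/(-5 + 2*T))*T = 3*T/(-5 + 2*T))
n(g) = 0 (n(g) = 3*(g - g)/(-5 + 2*(g - g)) = 3*0/(-5 + 2*0) = 3*0/(-5 + 0) = 3*0/(-5) = 3*0*(-⅕) = 0)
W = 28 (W = 4*7 = 28)
K(I, X) = 28
((62/(33 - 1*46))*K(n(k(6, 5)), -7))*(-4) = ((62/(33 - 1*46))*28)*(-4) = ((62/(33 - 46))*28)*(-4) = ((62/(-13))*28)*(-4) = ((62*(-1/13))*28)*(-4) = -62/13*28*(-4) = -1736/13*(-4) = 6944/13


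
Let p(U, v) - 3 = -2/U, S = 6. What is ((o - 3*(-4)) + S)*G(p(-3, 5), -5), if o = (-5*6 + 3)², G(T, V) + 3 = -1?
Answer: -2988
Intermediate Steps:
p(U, v) = 3 - 2/U
G(T, V) = -4 (G(T, V) = -3 - 1 = -4)
o = 729 (o = (-30 + 3)² = (-27)² = 729)
((o - 3*(-4)) + S)*G(p(-3, 5), -5) = ((729 - 3*(-4)) + 6)*(-4) = ((729 + 12) + 6)*(-4) = (741 + 6)*(-4) = 747*(-4) = -2988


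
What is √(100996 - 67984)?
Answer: 6*√917 ≈ 181.69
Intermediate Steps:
√(100996 - 67984) = √33012 = 6*√917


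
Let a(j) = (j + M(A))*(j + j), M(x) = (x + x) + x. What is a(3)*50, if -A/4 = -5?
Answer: 18900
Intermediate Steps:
A = 20 (A = -4*(-5) = 20)
M(x) = 3*x (M(x) = 2*x + x = 3*x)
a(j) = 2*j*(60 + j) (a(j) = (j + 3*20)*(j + j) = (j + 60)*(2*j) = (60 + j)*(2*j) = 2*j*(60 + j))
a(3)*50 = (2*3*(60 + 3))*50 = (2*3*63)*50 = 378*50 = 18900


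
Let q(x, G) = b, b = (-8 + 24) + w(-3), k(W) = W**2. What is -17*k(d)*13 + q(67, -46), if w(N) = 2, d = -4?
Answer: -3518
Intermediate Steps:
b = 18 (b = (-8 + 24) + 2 = 16 + 2 = 18)
q(x, G) = 18
-17*k(d)*13 + q(67, -46) = -17*(-4)**2*13 + 18 = -17*16*13 + 18 = -272*13 + 18 = -3536 + 18 = -3518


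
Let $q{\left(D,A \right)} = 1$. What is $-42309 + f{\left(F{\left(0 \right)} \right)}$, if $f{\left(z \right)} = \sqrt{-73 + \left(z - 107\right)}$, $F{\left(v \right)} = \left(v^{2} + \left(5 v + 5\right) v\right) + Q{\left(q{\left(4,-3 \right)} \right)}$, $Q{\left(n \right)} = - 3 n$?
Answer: $-42309 + i \sqrt{183} \approx -42309.0 + 13.528 i$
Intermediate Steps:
$F{\left(v \right)} = -3 + v^{2} + v \left(5 + 5 v\right)$ ($F{\left(v \right)} = \left(v^{2} + \left(5 v + 5\right) v\right) - 3 = \left(v^{2} + \left(5 + 5 v\right) v\right) - 3 = \left(v^{2} + v \left(5 + 5 v\right)\right) - 3 = -3 + v^{2} + v \left(5 + 5 v\right)$)
$f{\left(z \right)} = \sqrt{-180 + z}$ ($f{\left(z \right)} = \sqrt{-73 + \left(-107 + z\right)} = \sqrt{-180 + z}$)
$-42309 + f{\left(F{\left(0 \right)} \right)} = -42309 + \sqrt{-180 + \left(-3 + 5 \cdot 0 + 6 \cdot 0^{2}\right)} = -42309 + \sqrt{-180 + \left(-3 + 0 + 6 \cdot 0\right)} = -42309 + \sqrt{-180 + \left(-3 + 0 + 0\right)} = -42309 + \sqrt{-180 - 3} = -42309 + \sqrt{-183} = -42309 + i \sqrt{183}$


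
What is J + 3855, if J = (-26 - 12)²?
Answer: 5299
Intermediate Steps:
J = 1444 (J = (-38)² = 1444)
J + 3855 = 1444 + 3855 = 5299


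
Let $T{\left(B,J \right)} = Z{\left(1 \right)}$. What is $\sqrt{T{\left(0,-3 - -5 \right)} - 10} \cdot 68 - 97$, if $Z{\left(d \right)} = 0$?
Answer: $-97 + 68 i \sqrt{10} \approx -97.0 + 215.03 i$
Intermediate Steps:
$T{\left(B,J \right)} = 0$
$\sqrt{T{\left(0,-3 - -5 \right)} - 10} \cdot 68 - 97 = \sqrt{0 - 10} \cdot 68 - 97 = \sqrt{-10} \cdot 68 - 97 = i \sqrt{10} \cdot 68 - 97 = 68 i \sqrt{10} - 97 = -97 + 68 i \sqrt{10}$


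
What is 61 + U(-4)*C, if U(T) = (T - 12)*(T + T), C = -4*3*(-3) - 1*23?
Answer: 1725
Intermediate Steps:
C = 13 (C = -12*(-3) - 23 = 36 - 23 = 13)
U(T) = 2*T*(-12 + T) (U(T) = (-12 + T)*(2*T) = 2*T*(-12 + T))
61 + U(-4)*C = 61 + (2*(-4)*(-12 - 4))*13 = 61 + (2*(-4)*(-16))*13 = 61 + 128*13 = 61 + 1664 = 1725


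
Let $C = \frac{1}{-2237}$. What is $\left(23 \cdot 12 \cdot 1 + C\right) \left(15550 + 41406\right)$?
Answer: $\frac{35165260916}{2237} \approx 1.572 \cdot 10^{7}$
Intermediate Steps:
$C = - \frac{1}{2237} \approx -0.00044703$
$\left(23 \cdot 12 \cdot 1 + C\right) \left(15550 + 41406\right) = \left(23 \cdot 12 \cdot 1 - \frac{1}{2237}\right) \left(15550 + 41406\right) = \left(276 \cdot 1 - \frac{1}{2237}\right) 56956 = \left(276 - \frac{1}{2237}\right) 56956 = \frac{617411}{2237} \cdot 56956 = \frac{35165260916}{2237}$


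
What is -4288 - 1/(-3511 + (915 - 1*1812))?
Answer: -18901503/4408 ≈ -4288.0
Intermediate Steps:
-4288 - 1/(-3511 + (915 - 1*1812)) = -4288 - 1/(-3511 + (915 - 1812)) = -4288 - 1/(-3511 - 897) = -4288 - 1/(-4408) = -4288 - 1*(-1/4408) = -4288 + 1/4408 = -18901503/4408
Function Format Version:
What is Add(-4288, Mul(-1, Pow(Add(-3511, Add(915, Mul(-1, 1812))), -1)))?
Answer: Rational(-18901503, 4408) ≈ -4288.0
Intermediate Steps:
Add(-4288, Mul(-1, Pow(Add(-3511, Add(915, Mul(-1, 1812))), -1))) = Add(-4288, Mul(-1, Pow(Add(-3511, Add(915, -1812)), -1))) = Add(-4288, Mul(-1, Pow(Add(-3511, -897), -1))) = Add(-4288, Mul(-1, Pow(-4408, -1))) = Add(-4288, Mul(-1, Rational(-1, 4408))) = Add(-4288, Rational(1, 4408)) = Rational(-18901503, 4408)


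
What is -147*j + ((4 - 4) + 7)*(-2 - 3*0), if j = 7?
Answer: -1043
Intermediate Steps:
-147*j + ((4 - 4) + 7)*(-2 - 3*0) = -147*7 + ((4 - 4) + 7)*(-2 - 3*0) = -1029 + (0 + 7)*(-2 + 0) = -1029 + 7*(-2) = -1029 - 14 = -1043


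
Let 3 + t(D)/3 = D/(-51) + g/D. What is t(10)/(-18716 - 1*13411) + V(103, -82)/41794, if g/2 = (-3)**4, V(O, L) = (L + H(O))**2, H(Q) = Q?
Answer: 1065691691/114130846230 ≈ 0.0093375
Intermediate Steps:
V(O, L) = (L + O)**2
g = 162 (g = 2*(-3)**4 = 2*81 = 162)
t(D) = -9 + 486/D - D/17 (t(D) = -9 + 3*(D/(-51) + 162/D) = -9 + 3*(D*(-1/51) + 162/D) = -9 + 3*(-D/51 + 162/D) = -9 + 3*(162/D - D/51) = -9 + (486/D - D/17) = -9 + 486/D - D/17)
t(10)/(-18716 - 1*13411) + V(103, -82)/41794 = (-9 + 486/10 - 1/17*10)/(-18716 - 1*13411) + (-82 + 103)**2/41794 = (-9 + 486*(1/10) - 10/17)/(-18716 - 13411) + 21**2*(1/41794) = (-9 + 243/5 - 10/17)/(-32127) + 441*(1/41794) = (3316/85)*(-1/32127) + 441/41794 = -3316/2730795 + 441/41794 = 1065691691/114130846230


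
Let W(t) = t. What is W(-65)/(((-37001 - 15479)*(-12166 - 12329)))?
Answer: -13/257099520 ≈ -5.0564e-8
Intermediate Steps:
W(-65)/(((-37001 - 15479)*(-12166 - 12329))) = -65*1/((-37001 - 15479)*(-12166 - 12329)) = -65/((-52480*(-24495))) = -65/1285497600 = -65*1/1285497600 = -13/257099520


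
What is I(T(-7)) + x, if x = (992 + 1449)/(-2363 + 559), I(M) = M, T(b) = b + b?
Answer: -27697/1804 ≈ -15.353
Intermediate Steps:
T(b) = 2*b
x = -2441/1804 (x = 2441/(-1804) = 2441*(-1/1804) = -2441/1804 ≈ -1.3531)
I(T(-7)) + x = 2*(-7) - 2441/1804 = -14 - 2441/1804 = -27697/1804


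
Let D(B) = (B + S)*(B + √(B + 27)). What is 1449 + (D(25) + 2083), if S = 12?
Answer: 4457 + 74*√13 ≈ 4723.8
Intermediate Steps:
D(B) = (12 + B)*(B + √(27 + B)) (D(B) = (B + 12)*(B + √(B + 27)) = (12 + B)*(B + √(27 + B)))
1449 + (D(25) + 2083) = 1449 + ((25² + 12*25 + 12*√(27 + 25) + 25*√(27 + 25)) + 2083) = 1449 + ((625 + 300 + 12*√52 + 25*√52) + 2083) = 1449 + ((625 + 300 + 12*(2*√13) + 25*(2*√13)) + 2083) = 1449 + ((625 + 300 + 24*√13 + 50*√13) + 2083) = 1449 + ((925 + 74*√13) + 2083) = 1449 + (3008 + 74*√13) = 4457 + 74*√13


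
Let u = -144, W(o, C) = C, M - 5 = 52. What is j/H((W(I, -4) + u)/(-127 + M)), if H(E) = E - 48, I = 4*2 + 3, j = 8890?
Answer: -155575/803 ≈ -193.74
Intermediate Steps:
M = 57 (M = 5 + 52 = 57)
I = 11 (I = 8 + 3 = 11)
H(E) = -48 + E
j/H((W(I, -4) + u)/(-127 + M)) = 8890/(-48 + (-4 - 144)/(-127 + 57)) = 8890/(-48 - 148/(-70)) = 8890/(-48 - 148*(-1/70)) = 8890/(-48 + 74/35) = 8890/(-1606/35) = 8890*(-35/1606) = -155575/803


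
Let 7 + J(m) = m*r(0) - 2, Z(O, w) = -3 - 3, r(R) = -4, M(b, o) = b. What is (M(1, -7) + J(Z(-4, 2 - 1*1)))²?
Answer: 256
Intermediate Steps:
Z(O, w) = -6
J(m) = -9 - 4*m (J(m) = -7 + (m*(-4) - 2) = -7 + (-4*m - 2) = -7 + (-2 - 4*m) = -9 - 4*m)
(M(1, -7) + J(Z(-4, 2 - 1*1)))² = (1 + (-9 - 4*(-6)))² = (1 + (-9 + 24))² = (1 + 15)² = 16² = 256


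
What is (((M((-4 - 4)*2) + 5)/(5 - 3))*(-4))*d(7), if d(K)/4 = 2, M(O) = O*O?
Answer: -4176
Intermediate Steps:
M(O) = O²
d(K) = 8 (d(K) = 4*2 = 8)
(((M((-4 - 4)*2) + 5)/(5 - 3))*(-4))*d(7) = (((((-4 - 4)*2)² + 5)/(5 - 3))*(-4))*8 = ((((-8*2)² + 5)/2)*(-4))*8 = ((((-16)² + 5)*(½))*(-4))*8 = (((256 + 5)*(½))*(-4))*8 = ((261*(½))*(-4))*8 = ((261/2)*(-4))*8 = -522*8 = -4176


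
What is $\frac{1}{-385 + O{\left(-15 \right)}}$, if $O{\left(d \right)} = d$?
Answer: $- \frac{1}{400} \approx -0.0025$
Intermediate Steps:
$\frac{1}{-385 + O{\left(-15 \right)}} = \frac{1}{-385 - 15} = \frac{1}{-400} = - \frac{1}{400}$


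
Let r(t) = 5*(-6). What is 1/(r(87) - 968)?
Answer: -1/998 ≈ -0.0010020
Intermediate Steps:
r(t) = -30
1/(r(87) - 968) = 1/(-30 - 968) = 1/(-998) = -1/998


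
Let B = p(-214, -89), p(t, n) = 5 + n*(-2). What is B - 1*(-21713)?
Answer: 21896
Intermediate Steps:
p(t, n) = 5 - 2*n
B = 183 (B = 5 - 2*(-89) = 5 + 178 = 183)
B - 1*(-21713) = 183 - 1*(-21713) = 183 + 21713 = 21896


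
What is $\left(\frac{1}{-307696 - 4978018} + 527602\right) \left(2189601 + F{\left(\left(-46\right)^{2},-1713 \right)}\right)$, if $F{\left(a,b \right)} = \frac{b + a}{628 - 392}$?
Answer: $\frac{1441077767816024342653}{1247428504} \approx 1.1552 \cdot 10^{12}$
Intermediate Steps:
$F{\left(a,b \right)} = \frac{a}{236} + \frac{b}{236}$ ($F{\left(a,b \right)} = \frac{a + b}{236} = \left(a + b\right) \frac{1}{236} = \frac{a}{236} + \frac{b}{236}$)
$\left(\frac{1}{-307696 - 4978018} + 527602\right) \left(2189601 + F{\left(\left(-46\right)^{2},-1713 \right)}\right) = \left(\frac{1}{-307696 - 4978018} + 527602\right) \left(2189601 + \left(\frac{\left(-46\right)^{2}}{236} + \frac{1}{236} \left(-1713\right)\right)\right) = \left(\frac{1}{-5285714} + 527602\right) \left(2189601 + \left(\frac{1}{236} \cdot 2116 - \frac{1713}{236}\right)\right) = \left(- \frac{1}{5285714} + 527602\right) \left(2189601 + \left(\frac{529}{59} - \frac{1713}{236}\right)\right) = \frac{2788753277827 \left(2189601 + \frac{403}{236}\right)}{5285714} = \frac{2788753277827}{5285714} \cdot \frac{516746239}{236} = \frac{1441077767816024342653}{1247428504}$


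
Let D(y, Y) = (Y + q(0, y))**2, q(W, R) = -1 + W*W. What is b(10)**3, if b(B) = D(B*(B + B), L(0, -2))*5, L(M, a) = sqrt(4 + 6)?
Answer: 331375 - 100750*sqrt(10) ≈ 12776.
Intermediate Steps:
q(W, R) = -1 + W**2
L(M, a) = sqrt(10)
D(y, Y) = (-1 + Y)**2 (D(y, Y) = (Y + (-1 + 0**2))**2 = (Y + (-1 + 0))**2 = (Y - 1)**2 = (-1 + Y)**2)
b(B) = 5*(1 - sqrt(10))**2 (b(B) = (1 - sqrt(10))**2*5 = 5*(1 - sqrt(10))**2)
b(10)**3 = (55 - 10*sqrt(10))**3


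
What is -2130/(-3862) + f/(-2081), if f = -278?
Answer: 2753083/4018411 ≈ 0.68512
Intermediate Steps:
-2130/(-3862) + f/(-2081) = -2130/(-3862) - 278/(-2081) = -2130*(-1/3862) - 278*(-1/2081) = 1065/1931 + 278/2081 = 2753083/4018411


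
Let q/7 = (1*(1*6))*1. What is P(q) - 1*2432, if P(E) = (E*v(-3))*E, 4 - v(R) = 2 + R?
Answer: 6388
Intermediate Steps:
v(R) = 2 - R (v(R) = 4 - (2 + R) = 4 + (-2 - R) = 2 - R)
q = 42 (q = 7*((1*(1*6))*1) = 7*((1*6)*1) = 7*(6*1) = 7*6 = 42)
P(E) = 5*E**2 (P(E) = (E*(2 - 1*(-3)))*E = (E*(2 + 3))*E = (E*5)*E = (5*E)*E = 5*E**2)
P(q) - 1*2432 = 5*42**2 - 1*2432 = 5*1764 - 2432 = 8820 - 2432 = 6388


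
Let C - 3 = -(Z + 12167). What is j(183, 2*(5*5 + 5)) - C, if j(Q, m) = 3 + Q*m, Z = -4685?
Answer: 18462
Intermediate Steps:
C = -7479 (C = 3 - (-4685 + 12167) = 3 - 1*7482 = 3 - 7482 = -7479)
j(183, 2*(5*5 + 5)) - C = (3 + 183*(2*(5*5 + 5))) - 1*(-7479) = (3 + 183*(2*(25 + 5))) + 7479 = (3 + 183*(2*30)) + 7479 = (3 + 183*60) + 7479 = (3 + 10980) + 7479 = 10983 + 7479 = 18462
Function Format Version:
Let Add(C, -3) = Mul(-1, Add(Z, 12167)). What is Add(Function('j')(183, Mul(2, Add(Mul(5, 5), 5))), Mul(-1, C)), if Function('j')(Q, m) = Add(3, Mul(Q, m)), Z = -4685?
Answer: 18462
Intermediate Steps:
C = -7479 (C = Add(3, Mul(-1, Add(-4685, 12167))) = Add(3, Mul(-1, 7482)) = Add(3, -7482) = -7479)
Add(Function('j')(183, Mul(2, Add(Mul(5, 5), 5))), Mul(-1, C)) = Add(Add(3, Mul(183, Mul(2, Add(Mul(5, 5), 5)))), Mul(-1, -7479)) = Add(Add(3, Mul(183, Mul(2, Add(25, 5)))), 7479) = Add(Add(3, Mul(183, Mul(2, 30))), 7479) = Add(Add(3, Mul(183, 60)), 7479) = Add(Add(3, 10980), 7479) = Add(10983, 7479) = 18462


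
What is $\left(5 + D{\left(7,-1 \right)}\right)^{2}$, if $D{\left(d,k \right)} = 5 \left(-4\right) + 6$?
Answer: $81$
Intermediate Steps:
$D{\left(d,k \right)} = -14$ ($D{\left(d,k \right)} = -20 + 6 = -14$)
$\left(5 + D{\left(7,-1 \right)}\right)^{2} = \left(5 - 14\right)^{2} = \left(-9\right)^{2} = 81$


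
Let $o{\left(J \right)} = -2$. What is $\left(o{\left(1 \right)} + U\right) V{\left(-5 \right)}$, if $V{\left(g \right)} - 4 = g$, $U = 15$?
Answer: $-13$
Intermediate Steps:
$V{\left(g \right)} = 4 + g$
$\left(o{\left(1 \right)} + U\right) V{\left(-5 \right)} = \left(-2 + 15\right) \left(4 - 5\right) = 13 \left(-1\right) = -13$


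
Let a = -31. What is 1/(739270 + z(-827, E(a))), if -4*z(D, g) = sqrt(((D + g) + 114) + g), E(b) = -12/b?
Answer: 366677920/271073985940479 + 4*I*sqrt(684449)/271073985940479 ≈ 1.3527e-6 + 1.2208e-11*I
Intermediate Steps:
z(D, g) = -sqrt(114 + D + 2*g)/4 (z(D, g) = -sqrt(((D + g) + 114) + g)/4 = -sqrt((114 + D + g) + g)/4 = -sqrt(114 + D + 2*g)/4)
1/(739270 + z(-827, E(a))) = 1/(739270 - sqrt(114 - 827 + 2*(-12/(-31)))/4) = 1/(739270 - sqrt(114 - 827 + 2*(-12*(-1/31)))/4) = 1/(739270 - sqrt(114 - 827 + 2*(12/31))/4) = 1/(739270 - sqrt(114 - 827 + 24/31)/4) = 1/(739270 - I*sqrt(684449)/124)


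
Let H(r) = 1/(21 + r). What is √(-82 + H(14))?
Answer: I*√100415/35 ≈ 9.0538*I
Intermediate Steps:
√(-82 + H(14)) = √(-82 + 1/(21 + 14)) = √(-82 + 1/35) = √(-2869/35) = I*√100415/35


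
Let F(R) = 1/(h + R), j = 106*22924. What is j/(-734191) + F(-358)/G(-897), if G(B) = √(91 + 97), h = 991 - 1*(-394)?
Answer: -2429944/734191 + √47/96538 ≈ -3.3096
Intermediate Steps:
h = 1385 (h = 991 + 394 = 1385)
j = 2429944
G(B) = 2*√47 (G(B) = √188 = 2*√47)
F(R) = 1/(1385 + R)
j/(-734191) + F(-358)/G(-897) = 2429944/(-734191) + 1/((1385 - 358)*((2*√47))) = 2429944*(-1/734191) + (√47/94)/1027 = -2429944/734191 + (√47/94)/1027 = -2429944/734191 + √47/96538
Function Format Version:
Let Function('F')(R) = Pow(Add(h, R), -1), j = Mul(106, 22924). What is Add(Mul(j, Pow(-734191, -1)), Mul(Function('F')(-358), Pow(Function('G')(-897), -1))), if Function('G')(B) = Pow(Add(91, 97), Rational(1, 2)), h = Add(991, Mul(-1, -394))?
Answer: Add(Rational(-2429944, 734191), Mul(Rational(1, 96538), Pow(47, Rational(1, 2)))) ≈ -3.3096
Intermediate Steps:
h = 1385 (h = Add(991, 394) = 1385)
j = 2429944
Function('G')(B) = Mul(2, Pow(47, Rational(1, 2))) (Function('G')(B) = Pow(188, Rational(1, 2)) = Mul(2, Pow(47, Rational(1, 2))))
Function('F')(R) = Pow(Add(1385, R), -1)
Add(Mul(j, Pow(-734191, -1)), Mul(Function('F')(-358), Pow(Function('G')(-897), -1))) = Add(Mul(2429944, Pow(-734191, -1)), Mul(Pow(Add(1385, -358), -1), Pow(Mul(2, Pow(47, Rational(1, 2))), -1))) = Add(Mul(2429944, Rational(-1, 734191)), Mul(Pow(1027, -1), Mul(Rational(1, 94), Pow(47, Rational(1, 2))))) = Add(Rational(-2429944, 734191), Mul(Rational(1, 1027), Mul(Rational(1, 94), Pow(47, Rational(1, 2))))) = Add(Rational(-2429944, 734191), Mul(Rational(1, 96538), Pow(47, Rational(1, 2))))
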